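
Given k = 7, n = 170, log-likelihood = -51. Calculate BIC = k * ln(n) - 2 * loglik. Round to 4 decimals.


ln(170) = 5.135798.
k * ln(n) = 7 * 5.135798 = 35.950586.
-2L = 102.
BIC = 35.950586 + 102 = 137.950586, which rounds to 137.9506.

137.9506


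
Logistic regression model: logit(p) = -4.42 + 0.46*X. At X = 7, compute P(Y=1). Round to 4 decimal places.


Linear predictor: z = -4.42 + 0.46 * 7 = -1.2000.
P = 1/(1 + exp(1.2000)) = 1/(1 + 3.3201) = 0.2315.

0.2315


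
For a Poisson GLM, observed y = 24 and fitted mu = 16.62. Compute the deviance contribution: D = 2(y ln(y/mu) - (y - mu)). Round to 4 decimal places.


First: ln(24/16.62) = 0.367447.
Then: 24 * 0.367447 = 8.818728.
y - mu = 24 - 16.62 = 7.38.
D = 2(8.818728 - 7.38) = 2.877456, which rounds to 2.8775.

2.8775


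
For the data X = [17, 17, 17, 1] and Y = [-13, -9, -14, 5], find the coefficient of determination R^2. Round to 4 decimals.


The fitted line is Y = 6.0625 + -1.0625*X.
SSres = 14.0000, SStot = 230.7500.
R^2 = 1 - SSres/SStot = 0.9393.

0.9393


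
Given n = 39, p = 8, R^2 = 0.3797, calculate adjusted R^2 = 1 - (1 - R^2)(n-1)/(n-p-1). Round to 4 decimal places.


Plug in: Adj R^2 = 1 - (1 - 0.3797) * 38/30.
= 1 - 0.6203 * 38/30
= 1 - 23.5714 / 30
= 1 - 0.7857 = 0.2143.

0.2143


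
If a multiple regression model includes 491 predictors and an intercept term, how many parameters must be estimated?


Including the intercept, the model has 491 predictor coefficients + 1 intercept.
Total = 492.

492


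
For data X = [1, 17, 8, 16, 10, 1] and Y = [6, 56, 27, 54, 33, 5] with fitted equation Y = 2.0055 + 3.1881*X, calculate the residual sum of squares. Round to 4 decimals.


Compute predicted values, then residuals = yi - yhat_i.
Residuals: [0.8064, -0.2032, -0.5103, 0.9849, -0.8865, -0.1936].
SSres = sum(residual^2) = 2.7454.

2.7454


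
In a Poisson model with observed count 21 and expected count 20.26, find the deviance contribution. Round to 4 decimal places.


Compute y*ln(y/mu) = 21*ln(21/20.26) = 21*0.035874 = 0.753354.
y - mu = 0.74.
D = 2*(0.753354 - (0.74)) = 0.026708, which rounds to 0.0267.

0.0267


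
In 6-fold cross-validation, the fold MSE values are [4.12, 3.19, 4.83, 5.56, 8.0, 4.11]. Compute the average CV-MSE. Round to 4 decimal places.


Add all fold MSEs: 29.8100.
Divide by k = 6: 29.8100/6 = 4.9683.

4.9683


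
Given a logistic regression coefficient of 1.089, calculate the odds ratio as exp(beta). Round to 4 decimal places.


Odds ratio = exp(beta) = exp(1.089).
= 2.9713.

2.9713


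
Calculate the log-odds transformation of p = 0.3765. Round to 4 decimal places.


1 - p = 0.6235.
p/(1-p) = 0.6038.
logit = ln(0.6038) = -0.5044.

-0.5044


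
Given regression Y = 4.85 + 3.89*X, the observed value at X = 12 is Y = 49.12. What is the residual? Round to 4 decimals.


Fitted value at X = 12 is yhat = 4.85 + 3.89*12 = 51.5300.
Residual = 49.12 - 51.5300 = -2.4100.

-2.4100


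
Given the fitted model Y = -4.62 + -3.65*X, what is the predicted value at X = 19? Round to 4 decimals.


Plug X = 19 into Y = -4.62 + -3.65*X:
Y = -4.62 + -69.3500 = -73.9700.

-73.9700


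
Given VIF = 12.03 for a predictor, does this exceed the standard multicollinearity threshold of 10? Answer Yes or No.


The threshold is 10.
VIF = 12.03 is >= 10.
Multicollinearity indication: Yes.

Yes


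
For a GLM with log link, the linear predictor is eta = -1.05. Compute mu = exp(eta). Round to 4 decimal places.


mu = exp(eta) = exp(-1.05).
= 0.3499.

0.3499


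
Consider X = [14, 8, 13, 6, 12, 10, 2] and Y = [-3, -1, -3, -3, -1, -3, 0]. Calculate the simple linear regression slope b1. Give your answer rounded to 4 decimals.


Calculate xbar = 9.2857, ybar = -2.0000.
S_xx = 109.4286, S_xy = -19.0000.
Using b1 = S_xy / S_xx = -19.0000 / 109.4286, we get b1 = -0.1736.

-0.1736


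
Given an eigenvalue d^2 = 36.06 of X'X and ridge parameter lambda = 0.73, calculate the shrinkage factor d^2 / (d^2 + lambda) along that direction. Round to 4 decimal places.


Compute the denominator: 36.06 + 0.73 = 36.7900.
Shrinkage factor = 36.06 / 36.7900 = 0.9802.

0.9802


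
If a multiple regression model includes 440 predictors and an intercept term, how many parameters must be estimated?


Each predictor gets one coefficient, plus one intercept.
Total parameters = 440 + 1 = 441.

441


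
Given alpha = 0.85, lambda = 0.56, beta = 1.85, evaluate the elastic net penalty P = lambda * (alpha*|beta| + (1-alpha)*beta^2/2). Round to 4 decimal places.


L1 component = 0.85 * |1.85| = 1.5725.
L2 component = 0.15 * 1.85^2 / 2 = 0.2567.
Penalty = 0.56 * (1.5725 + 0.2567) = 0.56 * 1.8292 = 1.0243.

1.0243


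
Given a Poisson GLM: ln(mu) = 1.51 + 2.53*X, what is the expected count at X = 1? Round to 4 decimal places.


eta = 1.51 + 2.53 * 1 = 4.0400.
mu = exp(4.0400) = 56.8263.

56.8263


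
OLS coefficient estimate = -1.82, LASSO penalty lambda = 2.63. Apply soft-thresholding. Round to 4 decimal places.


Absolute value: |-1.82| = 1.82.
Compare to lambda = 2.63.
Since |beta| <= lambda, the coefficient is set to 0.

0.0000


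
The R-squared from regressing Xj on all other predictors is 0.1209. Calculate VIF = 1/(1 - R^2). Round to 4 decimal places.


Using VIF = 1/(1 - R^2_j):
1 - 0.1209 = 0.8791.
VIF = 1.1375.

1.1375


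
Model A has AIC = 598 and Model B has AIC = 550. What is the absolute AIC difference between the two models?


Compute |598 - 550| = 48.
Model B has the smaller AIC.

48


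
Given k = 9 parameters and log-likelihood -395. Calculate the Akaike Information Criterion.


AIC = 2k - 2*loglik = 2(9) - 2(-395).
= 18 + 790 = 808.

808


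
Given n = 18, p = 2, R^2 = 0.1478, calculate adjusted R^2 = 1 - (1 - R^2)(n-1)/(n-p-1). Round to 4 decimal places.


Using the formula:
(1 - 0.1478) = 0.8522.
Multiply by 17/15: 0.8522 * 17 = 14.4874, then 14.4874 / 15 = 0.9658.
Adj R^2 = 1 - 0.9658 = 0.0342.

0.0342


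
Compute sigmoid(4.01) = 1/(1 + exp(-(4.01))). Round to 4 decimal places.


exp(-4.0100) = 0.0181.
1 + exp(-z) = 1.0181.
sigmoid = 1/1.0181 = 0.9822.

0.9822


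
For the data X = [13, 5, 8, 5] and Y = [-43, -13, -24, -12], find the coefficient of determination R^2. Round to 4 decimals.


Fit the OLS line: b0 = 6.5497, b1 = -3.8129.
SSres = 0.5029.
SStot = 622.0000.
R^2 = 1 - 0.5029/622.0000 = 0.9992.

0.9992


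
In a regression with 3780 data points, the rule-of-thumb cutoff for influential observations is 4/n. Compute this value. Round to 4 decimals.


Using the rule of thumb:
Threshold = 4 / 3780 = 0.0011.

0.0011


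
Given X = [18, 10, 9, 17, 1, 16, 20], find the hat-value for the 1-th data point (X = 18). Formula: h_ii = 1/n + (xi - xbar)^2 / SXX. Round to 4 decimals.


Compute xbar = 13.0000 with n = 7 observations.
SXX = 268.0000.
Leverage = 1/7 + (18 - 13.0000)^2/268.0000 = 0.2361.

0.2361


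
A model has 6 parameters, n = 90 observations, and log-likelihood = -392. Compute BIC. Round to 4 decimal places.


ln(90) = 4.499810.
k * ln(n) = 6 * 4.499810 = 26.998860.
-2L = 784.
BIC = 26.998860 + 784 = 810.998860, which rounds to 810.9989.

810.9989


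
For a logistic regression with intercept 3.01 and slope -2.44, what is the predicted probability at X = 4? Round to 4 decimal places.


Linear predictor: z = 3.01 + -2.44 * 4 = -6.7500.
P = 1/(1 + exp(6.7500)) = 1/(1 + 854.0588) = 0.0012.

0.0012


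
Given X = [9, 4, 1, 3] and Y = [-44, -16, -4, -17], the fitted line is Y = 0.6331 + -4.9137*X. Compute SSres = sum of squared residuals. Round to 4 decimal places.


Predicted values from Y = 0.6331 + -4.9137*X.
Residuals: [-0.4098, 3.0217, 0.2806, -2.8920].
SSres = 17.7410.

17.7410


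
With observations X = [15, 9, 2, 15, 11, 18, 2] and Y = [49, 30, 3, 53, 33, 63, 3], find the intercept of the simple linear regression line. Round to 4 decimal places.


The slope is b1 = 3.7060.
Sample means are xbar = 10.2857 and ybar = 33.4286.
Intercept: b0 = 33.4286 - (3.7060)(10.2857) = -4.6901.

-4.6901


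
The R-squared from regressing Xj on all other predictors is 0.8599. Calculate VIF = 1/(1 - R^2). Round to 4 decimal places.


Denominator: 1 - 0.8599 = 0.1401.
VIF = 1 / 0.1401 = 7.1378.

7.1378


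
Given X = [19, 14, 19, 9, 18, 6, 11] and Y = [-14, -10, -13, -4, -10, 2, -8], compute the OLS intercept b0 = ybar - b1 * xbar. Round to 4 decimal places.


First find the slope: b1 = -0.9991.
Means: xbar = 13.7143, ybar = -8.1429.
b0 = ybar - b1 * xbar = -8.1429 - -0.9991 * 13.7143 = 5.5594.

5.5594


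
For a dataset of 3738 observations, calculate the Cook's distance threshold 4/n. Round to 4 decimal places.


Cook's distance cutoff = 4/n = 4/3738.
= 0.0011.

0.0011


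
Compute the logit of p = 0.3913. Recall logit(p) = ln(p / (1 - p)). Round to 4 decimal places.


The odds are p/(1-p) = 0.3913 / 0.6087 = 0.6428.
logit(p) = ln(0.6428) = -0.4419.

-0.4419


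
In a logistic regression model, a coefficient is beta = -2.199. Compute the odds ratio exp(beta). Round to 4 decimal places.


The odds ratio is computed as:
OR = e^(-2.199) = 0.1109.

0.1109


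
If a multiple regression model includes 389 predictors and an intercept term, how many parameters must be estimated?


Including the intercept, the model has 389 predictor coefficients + 1 intercept.
Total = 390.

390


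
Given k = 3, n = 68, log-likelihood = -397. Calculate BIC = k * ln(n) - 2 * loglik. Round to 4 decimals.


Compute k*ln(n) = 3*ln(68) = 3*4.219508 = 12.658524.
Then -2*loglik = 794.
BIC = 12.658524 + 794 = 806.658524, which rounds to 806.6585.

806.6585


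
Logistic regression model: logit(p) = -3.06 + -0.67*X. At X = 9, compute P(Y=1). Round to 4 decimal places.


Linear predictor: z = -3.06 + -0.67 * 9 = -9.0900.
P = 1/(1 + exp(9.0900)) = 1/(1 + 8866.1861) = 0.0001.

0.0001


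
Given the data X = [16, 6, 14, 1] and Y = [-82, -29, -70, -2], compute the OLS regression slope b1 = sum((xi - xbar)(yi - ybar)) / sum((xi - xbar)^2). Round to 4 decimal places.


First compute the means: xbar = 9.2500, ybar = -45.7500.
Then S_xx = sum((xi - xbar)^2) = 146.7500.
S_xy = sum((xi - xbar)(yi - ybar)) = -775.2500.
b1 = S_xy / S_xx = -775.2500 / 146.7500 = -5.2828.

-5.2828


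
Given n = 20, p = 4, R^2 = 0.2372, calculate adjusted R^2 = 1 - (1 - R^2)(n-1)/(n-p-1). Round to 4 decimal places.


Using the formula:
(1 - 0.2372) = 0.7628.
Multiply by 19/15: 0.7628 * 19 = 14.4932, then 14.4932 / 15 = 0.9662.
Adj R^2 = 1 - 0.9662 = 0.0338.

0.0338


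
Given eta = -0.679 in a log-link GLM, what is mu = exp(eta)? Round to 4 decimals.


mu = exp(eta) = exp(-0.679).
= 0.5071.

0.5071


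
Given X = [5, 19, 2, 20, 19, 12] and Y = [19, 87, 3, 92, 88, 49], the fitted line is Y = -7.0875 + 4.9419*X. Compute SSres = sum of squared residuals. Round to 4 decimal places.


Compute predicted values, then residuals = yi - yhat_i.
Residuals: [1.3780, 0.1914, 0.2037, 0.2495, 1.1914, -3.2153].
SSres = sum(residual^2) = 13.7968.

13.7968


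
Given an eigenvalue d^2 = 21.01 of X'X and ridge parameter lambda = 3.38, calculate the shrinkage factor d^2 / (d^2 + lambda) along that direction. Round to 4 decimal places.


Denominator = d^2 + lambda = 21.01 + 3.38 = 24.3900.
Shrinkage = 21.01 / 24.3900 = 0.8614.

0.8614


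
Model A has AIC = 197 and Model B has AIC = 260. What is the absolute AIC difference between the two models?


Compute |197 - 260| = 63.
Model A has the smaller AIC.

63


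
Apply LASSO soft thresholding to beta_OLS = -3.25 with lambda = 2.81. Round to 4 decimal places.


|beta_OLS| = 3.25.
lambda = 2.81.
Since |beta| > lambda, coefficient = sign(beta)*(|beta| - lambda) = -0.4400.
Result = -0.4400.

-0.4400


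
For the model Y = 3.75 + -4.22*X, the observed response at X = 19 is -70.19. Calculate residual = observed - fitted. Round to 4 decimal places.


Compute yhat = 3.75 + (-4.22)(19) = -76.4300.
Residual = actual - predicted = -70.19 - -76.4300 = 6.2400.

6.2400


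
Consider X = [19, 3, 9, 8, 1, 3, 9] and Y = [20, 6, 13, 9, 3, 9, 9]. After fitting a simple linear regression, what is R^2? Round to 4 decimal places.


Fit the OLS line: b0 = 3.5878, b1 = 0.8440.
SSres = 20.3641.
SStot = 176.8571.
R^2 = 1 - 20.3641/176.8571 = 0.8849.

0.8849


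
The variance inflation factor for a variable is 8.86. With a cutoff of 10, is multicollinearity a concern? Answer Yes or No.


The threshold is 10.
VIF = 8.86 is < 10.
Multicollinearity indication: No.

No


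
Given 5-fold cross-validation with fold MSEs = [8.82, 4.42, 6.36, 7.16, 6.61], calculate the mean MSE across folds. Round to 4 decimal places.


Add all fold MSEs: 33.3700.
Divide by k = 5: 33.3700/5 = 6.6740.

6.6740


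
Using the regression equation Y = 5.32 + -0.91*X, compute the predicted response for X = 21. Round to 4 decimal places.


Predicted value:
Y = 5.32 + (-0.91)(21) = 5.32 + -19.1100 = -13.7900.

-13.7900


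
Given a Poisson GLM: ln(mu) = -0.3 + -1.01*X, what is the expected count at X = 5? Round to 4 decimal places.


eta = -0.3 + -1.01 * 5 = -5.3500.
mu = exp(-5.3500) = 0.0047.

0.0047


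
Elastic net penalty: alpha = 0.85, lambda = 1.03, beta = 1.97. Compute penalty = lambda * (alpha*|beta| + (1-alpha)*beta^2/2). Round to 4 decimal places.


L1 component = 0.85 * |1.97| = 1.6745.
L2 component = 0.15 * 1.97^2 / 2 = 0.2911.
Penalty = 1.03 * (1.6745 + 0.2911) = 1.03 * 1.9656 = 2.0245.

2.0245


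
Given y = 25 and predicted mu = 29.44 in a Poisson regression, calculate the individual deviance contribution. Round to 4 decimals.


First: ln(25/29.44) = -0.163478.
Then: 25 * -0.163478 = -4.086950.
y - mu = 25 - 29.44 = -4.44.
D = 2(-4.086950 - -4.44) = 0.706100, which rounds to 0.7061.

0.7061


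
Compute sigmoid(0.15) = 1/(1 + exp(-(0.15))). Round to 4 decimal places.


First, exp(-0.1500) = 0.8607.
Then sigma(z) = 1/(1 + 0.8607) = 0.5374.

0.5374


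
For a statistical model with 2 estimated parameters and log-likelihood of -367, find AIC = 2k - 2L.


Compute:
2k = 2*2 = 4.
-2*loglik = -2*(-367) = 734.
AIC = 4 + 734 = 738.

738


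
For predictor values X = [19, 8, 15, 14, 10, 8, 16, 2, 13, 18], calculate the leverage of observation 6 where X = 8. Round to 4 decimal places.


Compute xbar = 12.3000 with n = 10 observations.
SXX = 250.1000.
Leverage = 1/10 + (8 - 12.3000)^2/250.1000 = 0.1739.

0.1739


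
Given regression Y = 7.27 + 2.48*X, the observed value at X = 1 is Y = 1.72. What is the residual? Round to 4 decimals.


Fitted value at X = 1 is yhat = 7.27 + 2.48*1 = 9.7500.
Residual = 1.72 - 9.7500 = -8.0300.

-8.0300


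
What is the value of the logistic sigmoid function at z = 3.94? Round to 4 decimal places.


First, exp(-3.9400) = 0.0194.
Then sigma(z) = 1/(1 + 0.0194) = 0.9809.

0.9809


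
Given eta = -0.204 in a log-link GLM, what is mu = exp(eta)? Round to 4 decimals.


The inverse log link gives:
mu = exp(-0.204) = 0.8155.

0.8155


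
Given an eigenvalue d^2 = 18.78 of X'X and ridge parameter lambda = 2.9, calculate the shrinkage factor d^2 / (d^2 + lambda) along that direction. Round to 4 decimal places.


Compute the denominator: 18.78 + 2.9 = 21.6800.
Shrinkage factor = 18.78 / 21.6800 = 0.8662.

0.8662


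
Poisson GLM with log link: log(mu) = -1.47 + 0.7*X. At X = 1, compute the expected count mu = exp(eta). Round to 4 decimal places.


Linear predictor: eta = -1.47 + (0.7)(1) = -0.7700.
Expected count: mu = exp(-0.7700) = 0.4630.

0.4630


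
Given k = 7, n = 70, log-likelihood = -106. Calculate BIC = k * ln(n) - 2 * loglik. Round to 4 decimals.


Compute k*ln(n) = 7*ln(70) = 7*4.248495 = 29.739465.
Then -2*loglik = 212.
BIC = 29.739465 + 212 = 241.739465, which rounds to 241.7395.

241.7395


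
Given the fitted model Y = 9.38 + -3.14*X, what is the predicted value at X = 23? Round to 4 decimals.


Predicted value:
Y = 9.38 + (-3.14)(23) = 9.38 + -72.2200 = -62.8400.

-62.8400


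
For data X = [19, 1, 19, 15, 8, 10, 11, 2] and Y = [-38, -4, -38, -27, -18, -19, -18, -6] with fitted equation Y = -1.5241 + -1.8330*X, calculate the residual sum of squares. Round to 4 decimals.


Compute predicted values, then residuals = yi - yhat_i.
Residuals: [-1.6489, -0.6429, -1.6489, 2.0191, -1.8119, 0.8541, 3.6871, -0.8099].
SSres = sum(residual^2) = 28.1909.

28.1909


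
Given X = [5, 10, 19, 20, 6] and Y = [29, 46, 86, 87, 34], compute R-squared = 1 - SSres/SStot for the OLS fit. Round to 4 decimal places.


The fitted line is Y = 8.9347 + 3.9554*X.
SSres = 12.7990, SStot = 3173.2000.
R^2 = 1 - SSres/SStot = 0.9960.

0.9960


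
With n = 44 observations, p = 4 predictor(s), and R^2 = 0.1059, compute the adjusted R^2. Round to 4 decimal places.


Using the formula:
(1 - 0.1059) = 0.8941.
Multiply by 43/39: 0.8941 * 43 = 38.4463, then 38.4463 / 39 = 0.9858.
Adj R^2 = 1 - 0.9858 = 0.0142.

0.0142


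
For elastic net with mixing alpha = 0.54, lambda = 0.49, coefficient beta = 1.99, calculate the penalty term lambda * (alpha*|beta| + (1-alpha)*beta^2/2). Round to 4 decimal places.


Compute:
L1 = 0.54 * 1.99 = 1.0746.
L2 = 0.46 * 1.99^2 / 2 = 0.9108.
Penalty = 0.49 * (1.0746 + 0.9108) = 0.9729.

0.9729


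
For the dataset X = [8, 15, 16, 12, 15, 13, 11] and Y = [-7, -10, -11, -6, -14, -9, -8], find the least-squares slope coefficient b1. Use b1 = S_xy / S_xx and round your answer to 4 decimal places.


First compute the means: xbar = 12.8571, ybar = -9.2857.
Then S_xx = sum((xi - xbar)^2) = 46.8571.
S_xy = sum((xi - xbar)(yi - ybar)) = -33.2857.
b1 = S_xy / S_xx = -33.2857 / 46.8571 = -0.7104.

-0.7104


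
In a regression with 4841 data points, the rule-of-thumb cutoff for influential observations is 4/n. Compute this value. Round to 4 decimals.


Cook's distance cutoff = 4/n = 4/4841.
= 0.0008.

0.0008


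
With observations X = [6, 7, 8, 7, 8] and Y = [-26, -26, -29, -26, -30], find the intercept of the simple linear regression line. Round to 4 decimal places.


First find the slope: b1 = -2.0000.
Means: xbar = 7.2000, ybar = -27.4000.
b0 = ybar - b1 * xbar = -27.4000 - -2.0000 * 7.2000 = -13.0000.

-13.0000


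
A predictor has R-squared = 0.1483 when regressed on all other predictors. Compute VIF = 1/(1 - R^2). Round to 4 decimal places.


Using VIF = 1/(1 - R^2_j):
1 - 0.1483 = 0.8517.
VIF = 1.1741.

1.1741


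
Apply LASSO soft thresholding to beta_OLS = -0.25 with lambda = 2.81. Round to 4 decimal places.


Check: |-0.25| = 0.25 vs lambda = 2.81.
Since |beta| <= lambda, the coefficient is set to 0.
Soft-thresholded coefficient = 0.0000.

0.0000


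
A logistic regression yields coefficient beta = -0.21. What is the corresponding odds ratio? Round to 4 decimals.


exp(-0.21) = 0.8106.
So the odds ratio is 0.8106.

0.8106


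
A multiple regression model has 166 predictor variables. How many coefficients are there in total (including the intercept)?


Including the intercept, the model has 166 predictor coefficients + 1 intercept.
Total = 167.

167


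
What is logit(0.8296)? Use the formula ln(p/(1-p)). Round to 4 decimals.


1 - p = 0.1704.
p/(1-p) = 4.8685.
logit = ln(4.8685) = 1.5828.

1.5828


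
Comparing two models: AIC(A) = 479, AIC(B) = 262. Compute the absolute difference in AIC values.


Compute |479 - 262| = 217.
Model B has the smaller AIC.

217


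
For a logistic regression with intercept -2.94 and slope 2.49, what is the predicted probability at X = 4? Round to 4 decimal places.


Compute z = -2.94 + (2.49)(4) = 7.0200.
exp(-z) = 0.0009.
P = 1/(1 + 0.0009) = 0.9991.

0.9991


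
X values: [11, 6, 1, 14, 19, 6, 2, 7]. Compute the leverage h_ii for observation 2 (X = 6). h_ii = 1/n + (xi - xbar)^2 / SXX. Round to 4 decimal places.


Mean of X: xbar = 8.2500.
SXX = 259.5000.
For X = 6: h = 1/8 + (6 - 8.2500)^2/259.5000 = 0.1445.

0.1445


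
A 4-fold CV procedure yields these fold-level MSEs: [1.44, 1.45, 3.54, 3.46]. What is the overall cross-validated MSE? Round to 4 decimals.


Add all fold MSEs: 9.8900.
Divide by k = 4: 9.8900/4 = 2.4725.

2.4725


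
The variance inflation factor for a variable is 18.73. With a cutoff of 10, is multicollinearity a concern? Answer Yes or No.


The threshold is 10.
VIF = 18.73 is >= 10.
Multicollinearity indication: Yes.

Yes


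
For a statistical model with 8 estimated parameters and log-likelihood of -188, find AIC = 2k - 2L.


AIC = 2k - 2*loglik = 2(8) - 2(-188).
= 16 + 376 = 392.

392


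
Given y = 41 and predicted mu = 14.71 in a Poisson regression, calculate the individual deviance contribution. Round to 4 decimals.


First: ln(41/14.71) = 1.025045.
Then: 41 * 1.025045 = 42.026845.
y - mu = 41 - 14.71 = 26.29.
D = 2(42.026845 - 26.29) = 31.473690, which rounds to 31.4737.

31.4737


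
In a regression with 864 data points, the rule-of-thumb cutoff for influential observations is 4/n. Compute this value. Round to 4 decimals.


The threshold is 4/n.
4/864 = 0.0046.

0.0046


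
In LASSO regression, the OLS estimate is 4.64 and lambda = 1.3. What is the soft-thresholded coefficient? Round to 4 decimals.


Check: |4.64| = 4.64 vs lambda = 1.3.
Since |beta| > lambda, coefficient = sign(beta)*(|beta| - lambda) = 3.3400.
Soft-thresholded coefficient = 3.3400.

3.3400


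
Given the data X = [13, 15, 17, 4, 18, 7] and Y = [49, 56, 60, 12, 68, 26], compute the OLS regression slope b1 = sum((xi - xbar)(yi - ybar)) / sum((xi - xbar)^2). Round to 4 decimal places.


The sample means are xbar = 12.3333 and ybar = 45.1667.
Compute S_xx = 159.3333 and S_xy = 608.6667.
Slope b1 = S_xy / S_xx = 608.6667 / 159.3333 = 3.8201.

3.8201


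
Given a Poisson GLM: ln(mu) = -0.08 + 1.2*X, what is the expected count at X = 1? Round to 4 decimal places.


Linear predictor: eta = -0.08 + (1.2)(1) = 1.1200.
Expected count: mu = exp(1.1200) = 3.0649.

3.0649


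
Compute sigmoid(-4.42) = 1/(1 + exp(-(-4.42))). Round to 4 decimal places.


Compute exp(4.4200) = 83.0963.
Sigmoid = 1 / (1 + 83.0963) = 1 / 84.0963 = 0.0119.

0.0119


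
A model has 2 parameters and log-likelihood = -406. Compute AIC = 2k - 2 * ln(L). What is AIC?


AIC = 2k - 2*loglik = 2(2) - 2(-406).
= 4 + 812 = 816.

816


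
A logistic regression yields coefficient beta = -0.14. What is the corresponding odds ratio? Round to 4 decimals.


Odds ratio = exp(beta) = exp(-0.14).
= 0.8694.

0.8694


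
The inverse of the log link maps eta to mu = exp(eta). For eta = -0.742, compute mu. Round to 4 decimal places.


Apply the inverse link:
mu = e^-0.742 = 0.4762.

0.4762


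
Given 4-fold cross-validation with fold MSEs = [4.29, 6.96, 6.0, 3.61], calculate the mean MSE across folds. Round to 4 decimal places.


Add all fold MSEs: 20.8600.
Divide by k = 4: 20.8600/4 = 5.2150.

5.2150


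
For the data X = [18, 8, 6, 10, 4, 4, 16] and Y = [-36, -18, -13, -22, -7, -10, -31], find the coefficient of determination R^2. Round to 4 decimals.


Fit the OLS line: b0 = -1.5663, b1 = -1.9096.
SSres = 9.8795.
SStot = 701.7143.
R^2 = 1 - 9.8795/701.7143 = 0.9859.

0.9859


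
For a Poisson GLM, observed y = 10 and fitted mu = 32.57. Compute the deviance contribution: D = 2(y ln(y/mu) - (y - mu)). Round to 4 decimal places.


y/mu = 10/32.57 = 0.307031 (approx.), and ln(10/32.57) = -1.180807.
y * ln(y/mu) = 10 * -1.180807 = -11.808070.
y - mu = -22.57.
D = 2 * (-11.808070 - -22.57) = 21.523860, which rounds to 21.5239.

21.5239


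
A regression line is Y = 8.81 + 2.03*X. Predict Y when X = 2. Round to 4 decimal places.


Plug X = 2 into Y = 8.81 + 2.03*X:
Y = 8.81 + 4.0600 = 12.8700.

12.8700


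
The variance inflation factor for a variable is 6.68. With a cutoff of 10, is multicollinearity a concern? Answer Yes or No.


Check: VIF = 6.68 vs threshold = 10.
Since 6.68 < 10, the answer is No.

No


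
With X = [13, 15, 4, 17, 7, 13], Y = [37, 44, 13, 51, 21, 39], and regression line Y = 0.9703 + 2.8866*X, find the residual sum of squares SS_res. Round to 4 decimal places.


Compute predicted values, then residuals = yi - yhat_i.
Residuals: [-1.4961, -0.2693, 0.4833, 0.9575, -0.1765, 0.5039].
SSres = sum(residual^2) = 3.7463.

3.7463


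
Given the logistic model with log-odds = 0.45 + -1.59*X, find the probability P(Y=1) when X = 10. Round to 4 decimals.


z = 0.45 + -1.59 * 10 = -15.4500.
Sigmoid: P = 1 / (1 + exp(15.4500)) = 0.0000.

0.0000


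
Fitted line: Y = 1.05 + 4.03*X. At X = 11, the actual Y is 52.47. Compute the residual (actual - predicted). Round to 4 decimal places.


Fitted value at X = 11 is yhat = 1.05 + 4.03*11 = 45.3800.
Residual = 52.47 - 45.3800 = 7.0900.

7.0900


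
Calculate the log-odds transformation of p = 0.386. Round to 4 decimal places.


The odds are p/(1-p) = 0.386 / 0.614 = 0.6287.
logit(p) = ln(0.6287) = -0.4642.

-0.4642


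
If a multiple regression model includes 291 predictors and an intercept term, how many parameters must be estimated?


Total coefficients = number of predictors + 1 (for the intercept).
= 291 + 1 = 292.

292


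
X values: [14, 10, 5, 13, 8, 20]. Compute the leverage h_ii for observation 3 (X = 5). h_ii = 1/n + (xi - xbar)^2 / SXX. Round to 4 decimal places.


n = 6, xbar = 11.6667.
SXX = sum((xi - xbar)^2) = 137.3333.
h = 1/6 + (5 - 11.6667)^2 / 137.3333 = 0.4903.

0.4903


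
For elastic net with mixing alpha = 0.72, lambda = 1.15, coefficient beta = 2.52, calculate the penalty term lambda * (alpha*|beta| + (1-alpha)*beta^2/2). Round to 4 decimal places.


L1 component = 0.72 * |2.52| = 1.8144.
L2 component = 0.28 * 2.52^2 / 2 = 0.8891.
Penalty = 1.15 * (1.8144 + 0.8891) = 1.15 * 2.7035 = 3.1090.

3.1090


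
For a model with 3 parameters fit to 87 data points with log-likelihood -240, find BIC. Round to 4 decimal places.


ln(87) = 4.465908.
k * ln(n) = 3 * 4.465908 = 13.397724.
-2L = 480.
BIC = 13.397724 + 480 = 493.397724, which rounds to 493.3977.

493.3977


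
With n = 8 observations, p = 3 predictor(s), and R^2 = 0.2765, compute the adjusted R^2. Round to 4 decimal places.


Using the formula:
(1 - 0.2765) = 0.7235.
Multiply by 7/4: 0.7235 * 7 = 5.0645, then 5.0645 / 4 = 1.2661.
Adj R^2 = 1 - 1.2661 = -0.2661.

-0.2661


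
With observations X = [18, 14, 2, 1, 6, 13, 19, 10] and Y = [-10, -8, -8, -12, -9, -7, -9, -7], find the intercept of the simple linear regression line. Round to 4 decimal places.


Compute b1 = 0.0614 from the OLS formula.
With xbar = 10.3750 and ybar = -8.7500, the intercept is:
b0 = -8.7500 - 0.0614 * 10.3750 = -9.3869.

-9.3869


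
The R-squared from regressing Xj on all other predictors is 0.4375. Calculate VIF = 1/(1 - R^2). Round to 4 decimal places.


Denominator: 1 - 0.4375 = 0.5625.
VIF = 1 / 0.5625 = 1.7778.

1.7778


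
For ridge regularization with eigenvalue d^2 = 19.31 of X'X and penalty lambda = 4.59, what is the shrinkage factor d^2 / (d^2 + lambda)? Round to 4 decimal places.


Compute the denominator: 19.31 + 4.59 = 23.9000.
Shrinkage factor = 19.31 / 23.9000 = 0.8079.

0.8079


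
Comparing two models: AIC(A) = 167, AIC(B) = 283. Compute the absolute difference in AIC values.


Compute |167 - 283| = 116.
Model A has the smaller AIC.

116


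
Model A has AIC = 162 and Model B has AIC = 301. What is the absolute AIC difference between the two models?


Compute |162 - 301| = 139.
Model A has the smaller AIC.

139


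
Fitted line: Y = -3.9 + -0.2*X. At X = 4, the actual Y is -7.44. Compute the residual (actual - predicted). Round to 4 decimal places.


Predicted = -3.9 + -0.2 * 4 = -4.7000.
Residual = -7.44 - -4.7000 = -2.7400.

-2.7400


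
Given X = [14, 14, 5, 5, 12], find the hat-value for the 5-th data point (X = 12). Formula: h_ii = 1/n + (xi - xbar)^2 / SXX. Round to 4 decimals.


Mean of X: xbar = 10.0000.
SXX = 86.0000.
For X = 12: h = 1/5 + (12 - 10.0000)^2/86.0000 = 0.2465.

0.2465


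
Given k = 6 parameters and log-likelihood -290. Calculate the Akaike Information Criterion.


Compute:
2k = 2*6 = 12.
-2*loglik = -2*(-290) = 580.
AIC = 12 + 580 = 592.

592


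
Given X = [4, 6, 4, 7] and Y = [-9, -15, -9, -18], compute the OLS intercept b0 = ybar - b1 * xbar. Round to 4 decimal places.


The slope is b1 = -3.0000.
Sample means are xbar = 5.2500 and ybar = -12.7500.
Intercept: b0 = -12.7500 - (-3.0000)(5.2500) = 3.0000.

3.0000


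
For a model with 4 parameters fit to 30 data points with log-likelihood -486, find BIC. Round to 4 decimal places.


ln(30) = 3.401197.
k * ln(n) = 4 * 3.401197 = 13.604788.
-2L = 972.
BIC = 13.604788 + 972 = 985.604788, which rounds to 985.6048.

985.6048


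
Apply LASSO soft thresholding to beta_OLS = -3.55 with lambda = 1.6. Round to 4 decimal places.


Check: |-3.55| = 3.55 vs lambda = 1.6.
Since |beta| > lambda, coefficient = sign(beta)*(|beta| - lambda) = -1.9500.
Soft-thresholded coefficient = -1.9500.

-1.9500


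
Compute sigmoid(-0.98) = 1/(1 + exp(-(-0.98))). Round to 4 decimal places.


Compute exp(0.9800) = 2.6645.
Sigmoid = 1 / (1 + 2.6645) = 1 / 3.6645 = 0.2729.

0.2729


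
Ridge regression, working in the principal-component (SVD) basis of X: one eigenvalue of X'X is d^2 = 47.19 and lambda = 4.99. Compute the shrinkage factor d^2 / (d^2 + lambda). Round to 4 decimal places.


Compute the denominator: 47.19 + 4.99 = 52.1800.
Shrinkage factor = 47.19 / 52.1800 = 0.9044.

0.9044


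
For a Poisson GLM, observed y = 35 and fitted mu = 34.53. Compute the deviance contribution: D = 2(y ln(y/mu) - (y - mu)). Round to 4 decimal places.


y/mu = 35/34.53 = 1.013611 (approx.), and ln(35/34.53) = 0.013520.
y * ln(y/mu) = 35 * 0.013520 = 0.473200.
y - mu = 0.47.
D = 2 * (0.473200 - 0.47) = 0.006400, which rounds to 0.0064.

0.0064


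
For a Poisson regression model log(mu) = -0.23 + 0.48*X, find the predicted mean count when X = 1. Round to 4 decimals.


Linear predictor: eta = -0.23 + (0.48)(1) = 0.2500.
Expected count: mu = exp(0.2500) = 1.2840.

1.2840


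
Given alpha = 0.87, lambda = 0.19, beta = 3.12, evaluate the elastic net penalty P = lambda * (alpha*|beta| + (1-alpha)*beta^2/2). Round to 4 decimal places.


alpha * |beta| = 0.87 * 3.12 = 2.7144.
(1-alpha) * beta^2/2 = 0.13 * 9.7344/2 = 0.6327.
Total = 0.19 * (2.7144 + 0.6327) = 0.6360.

0.6360


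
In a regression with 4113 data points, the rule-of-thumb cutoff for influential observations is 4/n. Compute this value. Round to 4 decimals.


Cook's distance cutoff = 4/n = 4/4113.
= 0.0010.

0.0010


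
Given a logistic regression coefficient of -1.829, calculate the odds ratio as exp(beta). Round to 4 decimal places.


Odds ratio = exp(beta) = exp(-1.829).
= 0.1606.

0.1606


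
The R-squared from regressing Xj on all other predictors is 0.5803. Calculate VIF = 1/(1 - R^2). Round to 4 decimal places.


Denominator: 1 - 0.5803 = 0.4197.
VIF = 1 / 0.4197 = 2.3827.

2.3827


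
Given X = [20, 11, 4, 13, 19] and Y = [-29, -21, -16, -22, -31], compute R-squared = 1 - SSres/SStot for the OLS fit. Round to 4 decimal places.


After computing the OLS fit (b0=-11.4929, b1=-0.9184):
SSres = 8.0745, SStot = 150.8000.
R^2 = 1 - 8.0745/150.8000 = 0.9465.

0.9465


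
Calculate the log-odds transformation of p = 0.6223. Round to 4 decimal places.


1 - p = 0.3777.
p/(1-p) = 1.6476.
logit = ln(1.6476) = 0.4993.

0.4993


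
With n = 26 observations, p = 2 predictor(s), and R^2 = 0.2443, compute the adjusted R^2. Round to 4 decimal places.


Plug in: Adj R^2 = 1 - (1 - 0.2443) * 25/23.
= 1 - 0.7557 * 25/23
= 1 - 18.8925 / 23
= 1 - 0.8214 = 0.1786.

0.1786


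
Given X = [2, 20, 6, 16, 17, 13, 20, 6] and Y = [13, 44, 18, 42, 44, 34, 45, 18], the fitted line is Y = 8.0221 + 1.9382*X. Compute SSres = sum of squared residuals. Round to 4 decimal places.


Compute predicted values, then residuals = yi - yhat_i.
Residuals: [1.1015, -2.7861, -1.6513, 2.9667, 3.0285, 0.7813, -1.7861, -1.6513].
SSres = sum(residual^2) = 36.2029.

36.2029


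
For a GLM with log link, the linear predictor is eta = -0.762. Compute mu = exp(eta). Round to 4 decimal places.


The inverse log link gives:
mu = exp(-0.762) = 0.4667.

0.4667


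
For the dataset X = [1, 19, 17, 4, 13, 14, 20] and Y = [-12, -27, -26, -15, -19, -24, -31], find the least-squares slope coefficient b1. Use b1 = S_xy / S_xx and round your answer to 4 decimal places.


The sample means are xbar = 12.5714 and ybar = -22.0000.
Compute S_xx = 325.7143 and S_xy = -294.0000.
Slope b1 = S_xy / S_xx = -294.0000 / 325.7143 = -0.9026.

-0.9026


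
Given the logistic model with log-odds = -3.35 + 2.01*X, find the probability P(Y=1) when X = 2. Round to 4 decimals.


z = -3.35 + 2.01 * 2 = 0.6700.
Sigmoid: P = 1 / (1 + exp(-0.6700)) = 0.6615.

0.6615


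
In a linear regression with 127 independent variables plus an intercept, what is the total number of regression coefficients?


Including the intercept, the model has 127 predictor coefficients + 1 intercept.
Total = 128.

128


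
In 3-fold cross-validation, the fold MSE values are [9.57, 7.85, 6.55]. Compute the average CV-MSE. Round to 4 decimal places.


Sum of fold MSEs = 23.9700.
Average = 23.9700 / 3 = 7.9900.

7.9900


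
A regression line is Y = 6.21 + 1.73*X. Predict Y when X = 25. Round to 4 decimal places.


Substitute X = 25 into the equation:
Y = 6.21 + 1.73 * 25 = 6.21 + 43.2500 = 49.4600.

49.4600


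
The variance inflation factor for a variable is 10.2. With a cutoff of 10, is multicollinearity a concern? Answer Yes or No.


Compare VIF = 10.2 to the threshold of 10.
10.2 >= 10, so the answer is Yes.

Yes


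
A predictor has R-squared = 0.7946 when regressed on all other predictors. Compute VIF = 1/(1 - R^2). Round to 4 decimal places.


Denominator: 1 - 0.7946 = 0.2054.
VIF = 1 / 0.2054 = 4.8685.

4.8685


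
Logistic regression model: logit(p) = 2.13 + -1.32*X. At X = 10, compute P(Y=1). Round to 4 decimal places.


z = 2.13 + -1.32 * 10 = -11.0700.
Sigmoid: P = 1 / (1 + exp(11.0700)) = 0.0000.

0.0000


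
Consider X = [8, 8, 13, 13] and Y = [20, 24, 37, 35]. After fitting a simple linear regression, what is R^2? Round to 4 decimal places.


After computing the OLS fit (b0=-0.4000, b1=2.8000):
SSres = 10.0000, SStot = 206.0000.
R^2 = 1 - 10.0000/206.0000 = 0.9515.

0.9515


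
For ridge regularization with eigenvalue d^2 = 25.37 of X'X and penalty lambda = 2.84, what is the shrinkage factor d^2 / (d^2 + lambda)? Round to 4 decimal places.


Compute the denominator: 25.37 + 2.84 = 28.2100.
Shrinkage factor = 25.37 / 28.2100 = 0.8993.

0.8993


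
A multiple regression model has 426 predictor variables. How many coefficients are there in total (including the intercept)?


Total coefficients = number of predictors + 1 (for the intercept).
= 426 + 1 = 427.

427


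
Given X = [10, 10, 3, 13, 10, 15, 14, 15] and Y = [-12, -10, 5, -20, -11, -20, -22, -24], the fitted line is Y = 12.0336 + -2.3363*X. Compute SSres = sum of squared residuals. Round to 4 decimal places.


Compute predicted values, then residuals = yi - yhat_i.
Residuals: [-0.6706, 1.3294, -0.0247, -1.6617, 0.3294, 3.0109, -1.3254, -0.9891].
SSres = sum(residual^2) = 16.8879.

16.8879


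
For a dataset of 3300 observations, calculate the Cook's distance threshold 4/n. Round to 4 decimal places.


Using the rule of thumb:
Threshold = 4 / 3300 = 0.0012.

0.0012


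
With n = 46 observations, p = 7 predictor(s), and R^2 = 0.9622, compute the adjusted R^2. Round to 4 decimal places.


Plug in: Adj R^2 = 1 - (1 - 0.9622) * 45/38.
= 1 - 0.0378 * 45/38
= 1 - 1.7010 / 38
= 1 - 0.0448 = 0.9552.

0.9552


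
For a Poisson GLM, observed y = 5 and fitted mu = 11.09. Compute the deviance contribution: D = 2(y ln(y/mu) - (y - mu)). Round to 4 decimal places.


Compute y*ln(y/mu) = 5*ln(5/11.09) = 5*-0.796606 = -3.983030.
y - mu = -6.09.
D = 2*(-3.983030 - (-6.09)) = 4.213940, which rounds to 4.2139.

4.2139


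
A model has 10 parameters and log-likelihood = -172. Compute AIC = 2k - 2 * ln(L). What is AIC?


AIC = 2*10 - 2*(-172).
= 20 + 344 = 364.

364


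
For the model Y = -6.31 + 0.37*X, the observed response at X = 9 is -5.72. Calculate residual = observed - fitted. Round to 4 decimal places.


Compute yhat = -6.31 + (0.37)(9) = -2.9800.
Residual = actual - predicted = -5.72 - -2.9800 = -2.7400.

-2.7400


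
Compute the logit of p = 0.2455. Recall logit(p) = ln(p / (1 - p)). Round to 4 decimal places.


The odds are p/(1-p) = 0.2455 / 0.7545 = 0.3254.
logit(p) = ln(0.3254) = -1.1228.

-1.1228


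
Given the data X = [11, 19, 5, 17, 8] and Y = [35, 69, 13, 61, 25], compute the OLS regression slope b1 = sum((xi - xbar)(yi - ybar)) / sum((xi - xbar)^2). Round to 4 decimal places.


The sample means are xbar = 12.0000 and ybar = 40.6000.
Compute S_xx = 140.0000 and S_xy = 562.0000.
Slope b1 = S_xy / S_xx = 562.0000 / 140.0000 = 4.0143.

4.0143


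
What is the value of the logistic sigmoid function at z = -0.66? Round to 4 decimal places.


First, exp(0.6600) = 1.9348.
Then sigma(z) = 1/(1 + 1.9348) = 0.3407.

0.3407


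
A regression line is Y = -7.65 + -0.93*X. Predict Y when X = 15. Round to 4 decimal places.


Substitute X = 15 into the equation:
Y = -7.65 + -0.93 * 15 = -7.65 + -13.9500 = -21.6000.

-21.6000


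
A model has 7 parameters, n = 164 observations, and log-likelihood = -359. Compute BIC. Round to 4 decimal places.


ln(164) = 5.099866.
k * ln(n) = 7 * 5.099866 = 35.699062.
-2L = 718.
BIC = 35.699062 + 718 = 753.699062, which rounds to 753.6991.

753.6991


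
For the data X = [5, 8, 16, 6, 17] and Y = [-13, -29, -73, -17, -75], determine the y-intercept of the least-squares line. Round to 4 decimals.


The slope is b1 = -5.3344.
Sample means are xbar = 10.4000 and ybar = -41.4000.
Intercept: b0 = -41.4000 - (-5.3344)(10.4000) = 14.0774.

14.0774


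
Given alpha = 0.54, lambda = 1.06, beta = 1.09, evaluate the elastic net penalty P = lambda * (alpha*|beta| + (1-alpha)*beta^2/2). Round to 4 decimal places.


alpha * |beta| = 0.54 * 1.09 = 0.5886.
(1-alpha) * beta^2/2 = 0.46 * 1.1881/2 = 0.2733.
Total = 1.06 * (0.5886 + 0.2733) = 0.9136.

0.9136


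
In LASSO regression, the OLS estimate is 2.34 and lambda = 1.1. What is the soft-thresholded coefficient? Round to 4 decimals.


Absolute value: |2.34| = 2.34.
Compare to lambda = 1.1.
Since |beta| > lambda, coefficient = sign(beta)*(|beta| - lambda) = 1.2400.

1.2400


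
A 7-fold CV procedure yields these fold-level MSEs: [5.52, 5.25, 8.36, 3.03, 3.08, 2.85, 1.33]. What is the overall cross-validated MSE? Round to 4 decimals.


Sum of fold MSEs = 29.4200.
Average = 29.4200 / 7 = 4.2029.

4.2029


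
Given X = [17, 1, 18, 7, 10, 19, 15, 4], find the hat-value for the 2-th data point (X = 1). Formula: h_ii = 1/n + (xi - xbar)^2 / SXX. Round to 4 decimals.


Compute xbar = 11.3750 with n = 8 observations.
SXX = 329.8750.
Leverage = 1/8 + (1 - 11.3750)^2/329.8750 = 0.4513.

0.4513


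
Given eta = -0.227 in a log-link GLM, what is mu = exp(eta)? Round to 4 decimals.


The inverse log link gives:
mu = exp(-0.227) = 0.7969.

0.7969


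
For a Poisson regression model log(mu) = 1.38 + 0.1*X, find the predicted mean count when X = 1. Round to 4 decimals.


Linear predictor: eta = 1.38 + (0.1)(1) = 1.4800.
Expected count: mu = exp(1.4800) = 4.3929.

4.3929


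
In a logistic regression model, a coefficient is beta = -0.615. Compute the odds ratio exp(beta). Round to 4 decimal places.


exp(-0.615) = 0.5406.
So the odds ratio is 0.5406.

0.5406


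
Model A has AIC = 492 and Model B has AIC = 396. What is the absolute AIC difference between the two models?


Compute |492 - 396| = 96.
Model B has the smaller AIC.

96
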